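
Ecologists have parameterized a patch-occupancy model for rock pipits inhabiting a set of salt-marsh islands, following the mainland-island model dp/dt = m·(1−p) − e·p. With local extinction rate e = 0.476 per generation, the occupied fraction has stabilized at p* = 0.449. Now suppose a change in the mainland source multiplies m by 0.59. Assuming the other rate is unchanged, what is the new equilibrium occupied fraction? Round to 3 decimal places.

Balance m(1−p*) = e·p* gives m = e·p*/(1−p*) = 0.476×0.44900/0.55100 = 0.38788.
New p* = m/(m+e) = 0.22885/(0.22885+0.47600) = 0.32468.

0.325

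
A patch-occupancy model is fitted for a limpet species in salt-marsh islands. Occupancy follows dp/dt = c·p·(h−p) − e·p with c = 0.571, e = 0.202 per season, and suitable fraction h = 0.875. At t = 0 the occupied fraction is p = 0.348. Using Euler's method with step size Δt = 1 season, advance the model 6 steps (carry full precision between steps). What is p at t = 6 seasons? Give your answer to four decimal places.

Update rule: p ← p + [c·p·(h−p) − e·p]·Δt with Δt = 1.
step 1: Δp = +0.03442, p = 0.38242
step 2: Δp = +0.03031, p = 0.41273
step 3: Δp = +0.02557, p = 0.43830
step 4: Δp = +0.02076, p = 0.45906
step 5: Δp = +0.01630, p = 0.47536
step 6: Δp = +0.01245, p = 0.48781

0.4878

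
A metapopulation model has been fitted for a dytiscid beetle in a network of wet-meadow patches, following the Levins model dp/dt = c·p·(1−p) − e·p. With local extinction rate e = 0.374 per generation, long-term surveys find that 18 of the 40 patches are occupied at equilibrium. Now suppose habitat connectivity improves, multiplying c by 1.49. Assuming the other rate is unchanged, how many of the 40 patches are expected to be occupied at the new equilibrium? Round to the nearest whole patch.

Observed p* = 18/40 = 0.45000.
Balance c(1−p*) = e gives c = e/(1 − 0.45000) = 0.374/0.55000 = 0.68000.
New p* = 1 − e/c = 1 − 0.37400/1.01320 = 0.63087.
Expected occupied = 40 × 0.63087 = 25.23 ≈ 25.

25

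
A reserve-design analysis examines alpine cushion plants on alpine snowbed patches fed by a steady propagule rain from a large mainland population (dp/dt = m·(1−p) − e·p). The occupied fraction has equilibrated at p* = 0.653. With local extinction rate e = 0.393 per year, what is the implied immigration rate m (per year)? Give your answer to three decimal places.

0.740

At equilibrium m(1−p*) = e·p*, so m = e·p*/(1−p*).
m = 0.393 × 0.653 / 0.3470 = 0.2566/0.3470 = 0.7396.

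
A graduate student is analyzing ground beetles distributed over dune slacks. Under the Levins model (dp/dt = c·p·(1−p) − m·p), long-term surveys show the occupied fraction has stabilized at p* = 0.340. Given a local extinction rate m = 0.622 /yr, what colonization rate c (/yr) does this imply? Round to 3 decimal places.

0.942

At equilibrium c(1−p*) = m, so c = m/(1−p*).
c = 0.622/(1 − 0.340) = 0.622/0.6600 = 0.9424.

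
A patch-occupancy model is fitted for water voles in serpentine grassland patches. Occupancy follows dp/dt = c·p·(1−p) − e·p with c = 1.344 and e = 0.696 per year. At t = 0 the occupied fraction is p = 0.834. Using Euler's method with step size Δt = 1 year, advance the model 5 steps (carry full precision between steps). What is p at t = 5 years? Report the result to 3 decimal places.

0.481

Update rule: p ← p + [c·p·(1−p) − e·p]·Δt with Δt = 1.
  1  |  dp/dt·Δt = -0.394395  |  p_1 = 0.439605
  2  |  dp/dt·Δt = +0.025133  |  p_2 = 0.464737
  3  |  dp/dt·Δt = +0.010872  |  p_3 = 0.475609
  4  |  dp/dt·Δt = +0.004177  |  p_4 = 0.479786
  5  |  dp/dt·Δt = +0.001520  |  p_5 = 0.481306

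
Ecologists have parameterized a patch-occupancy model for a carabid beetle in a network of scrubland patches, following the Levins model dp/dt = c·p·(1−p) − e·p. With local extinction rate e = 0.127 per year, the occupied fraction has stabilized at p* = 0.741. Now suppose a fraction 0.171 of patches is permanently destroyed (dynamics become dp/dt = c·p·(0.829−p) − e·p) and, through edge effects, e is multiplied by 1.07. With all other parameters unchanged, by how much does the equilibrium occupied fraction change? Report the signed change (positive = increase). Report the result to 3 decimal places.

Balance c(1−p*) = e gives c = e/(1 − 0.74100) = 0.127/0.25900 = 0.49035.
New p* = 0.829 − e/c = 0.829 − 0.13589/0.49035 = 0.55187.
Δp* = 0.55187 − 0.74100 = -0.18913.

-0.189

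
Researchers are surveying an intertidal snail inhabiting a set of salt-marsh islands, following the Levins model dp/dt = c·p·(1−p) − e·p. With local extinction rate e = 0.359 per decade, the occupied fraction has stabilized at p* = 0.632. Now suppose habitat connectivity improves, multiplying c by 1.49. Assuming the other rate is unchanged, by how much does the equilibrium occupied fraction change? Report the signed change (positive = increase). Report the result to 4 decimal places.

0.1210

Balance c(1−p*) = e gives c = e/(1 − 0.63200) = 0.359/0.36800 = 0.97554.
New p* = 1 − e/c = 1 − 0.35900/1.45355 = 0.75302.
Δp* = 0.75302 − 0.63200 = +0.12102.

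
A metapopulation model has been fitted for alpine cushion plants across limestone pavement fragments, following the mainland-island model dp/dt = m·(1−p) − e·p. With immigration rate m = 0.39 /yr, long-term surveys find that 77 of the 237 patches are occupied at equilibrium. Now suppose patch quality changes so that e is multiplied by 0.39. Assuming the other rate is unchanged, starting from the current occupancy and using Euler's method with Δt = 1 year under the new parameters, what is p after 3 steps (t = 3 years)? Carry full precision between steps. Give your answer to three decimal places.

0.547

Observed p* = 77/237 = 0.32489.
Balance m(1−p*) = e·p* gives e = m(1−p*)/p* = 0.39×0.67511/0.32489 = 0.81039.
Starting from p₀ = 0.32489; update p ← p + (dp/dt)·Δt with the new parameters.
p: 0.32489 → 0.48550  (Δp = +0.16061)
p: 0.48550 → 0.53271  (Δp = +0.04721)
p: 0.53271 → 0.54659  (Δp = +0.01388)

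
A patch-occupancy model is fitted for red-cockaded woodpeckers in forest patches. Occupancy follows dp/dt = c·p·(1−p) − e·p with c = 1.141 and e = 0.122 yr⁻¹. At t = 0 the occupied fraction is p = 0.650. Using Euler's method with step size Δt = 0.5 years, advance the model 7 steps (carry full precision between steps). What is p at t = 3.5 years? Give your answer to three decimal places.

0.890

Update rule: p ← p + [c·p·(1−p) − e·p]·Δt with Δt = 0.5.
p: 0.65000 → 0.74014  (Δp = +0.09014)
p: 0.74014 → 0.80472  (Δp = +0.06458)
p: 0.80472 → 0.84528  (Δp = +0.04057)
p: 0.84528 → 0.86833  (Δp = +0.02305)
p: 0.86833 → 0.88059  (Δp = +0.01226)
p: 0.88059 → 0.88686  (Δp = +0.00627)
p: 0.88686 → 0.89001  (Δp = +0.00314)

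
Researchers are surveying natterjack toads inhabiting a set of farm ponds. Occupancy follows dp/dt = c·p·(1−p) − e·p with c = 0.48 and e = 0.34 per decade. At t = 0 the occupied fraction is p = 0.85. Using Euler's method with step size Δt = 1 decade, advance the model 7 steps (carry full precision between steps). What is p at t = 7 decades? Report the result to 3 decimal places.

Update rule: p ← p + [c·p·(1−p) − e·p]·Δt with Δt = 1.
step 1: Δp = -0.22780, p = 0.62220
step 2: Δp = -0.09872, p = 0.52348
step 3: Δp = -0.05825, p = 0.46523
step 4: Δp = -0.03876, p = 0.42647
step 5: Δp = -0.02760, p = 0.39888
step 6: Δp = -0.02053, p = 0.37835
step 7: Δp = -0.01574, p = 0.36261

0.363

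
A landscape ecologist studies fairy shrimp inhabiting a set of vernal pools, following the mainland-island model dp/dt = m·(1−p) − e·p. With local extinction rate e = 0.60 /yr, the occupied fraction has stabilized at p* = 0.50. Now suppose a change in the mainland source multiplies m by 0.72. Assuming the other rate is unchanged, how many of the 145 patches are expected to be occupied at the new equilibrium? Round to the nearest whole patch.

61

Balance m(1−p*) = e·p* gives m = e·p*/(1−p*) = 0.60×0.50000/0.50000 = 0.60000.
New p* = m/(m+e) = 0.43200/(0.43200+0.60000) = 0.41860.
Expected occupied = 145 × 0.41860 = 60.70 ≈ 61.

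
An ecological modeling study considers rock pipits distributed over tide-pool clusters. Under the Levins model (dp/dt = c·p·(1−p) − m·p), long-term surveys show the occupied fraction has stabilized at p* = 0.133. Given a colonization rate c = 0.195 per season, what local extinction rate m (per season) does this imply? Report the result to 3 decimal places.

0.169

At equilibrium c(1−p*) = m.
m = 0.195 × (1 − 0.133) = 0.195 × 0.8670 = 0.1691.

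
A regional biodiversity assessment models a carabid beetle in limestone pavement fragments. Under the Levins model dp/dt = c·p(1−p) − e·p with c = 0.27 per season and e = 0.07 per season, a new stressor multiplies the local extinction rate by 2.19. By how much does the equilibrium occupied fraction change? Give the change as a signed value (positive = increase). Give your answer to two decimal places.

-0.31

Before: p* = 1 − 0.07/0.27 = 0.7407.
After the change, c = 0.27, e = 0.1533, so p* = 1 − 0.1533/0.27 = 0.4322.
Δp* = 0.4322 − 0.7407 = -0.3085.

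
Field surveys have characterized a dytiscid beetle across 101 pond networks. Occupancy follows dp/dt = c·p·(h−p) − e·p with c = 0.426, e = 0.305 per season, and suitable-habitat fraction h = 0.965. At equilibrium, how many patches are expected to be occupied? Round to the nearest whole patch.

25

p* = h − e/c = 0.965 − 0.7160 = 0.2490.
Expected occupied patches = N × p* = 101 × 0.2490 = 25.15 ≈ 25.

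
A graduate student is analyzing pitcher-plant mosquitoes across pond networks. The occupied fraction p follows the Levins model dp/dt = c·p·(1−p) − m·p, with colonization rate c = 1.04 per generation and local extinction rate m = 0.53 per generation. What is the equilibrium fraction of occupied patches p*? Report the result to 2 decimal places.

At equilibrium, colonization balances extinction: c·p*·(1−p*) = m·p*.
So p* = 1 − m/c = 1 − 0.53/1.04 = 1 − 0.5096 = 0.4904.

0.49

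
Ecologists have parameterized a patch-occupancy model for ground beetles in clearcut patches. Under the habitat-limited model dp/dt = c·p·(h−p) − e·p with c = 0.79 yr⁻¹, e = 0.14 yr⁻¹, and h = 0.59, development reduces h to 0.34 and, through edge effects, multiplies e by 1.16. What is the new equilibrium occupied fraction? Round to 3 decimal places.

0.134

Before: p* = h − e/c = 0.59 − 0.14/0.79 = 0.59 − 0.1772 = 0.4128.
After: c = 0.79, e = 0.1624, h = 0.34; p* = 0.34 − 0.1624/0.79 = 0.1344.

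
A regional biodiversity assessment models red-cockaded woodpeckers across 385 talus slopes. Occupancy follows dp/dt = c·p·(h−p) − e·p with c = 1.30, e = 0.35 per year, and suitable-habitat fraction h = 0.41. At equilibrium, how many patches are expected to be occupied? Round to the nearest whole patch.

p* = h − e/c = 0.41 − 0.2692 = 0.1408.
Expected occupied patches = N × p* = 385 × 0.1408 = 54.20 ≈ 54.

54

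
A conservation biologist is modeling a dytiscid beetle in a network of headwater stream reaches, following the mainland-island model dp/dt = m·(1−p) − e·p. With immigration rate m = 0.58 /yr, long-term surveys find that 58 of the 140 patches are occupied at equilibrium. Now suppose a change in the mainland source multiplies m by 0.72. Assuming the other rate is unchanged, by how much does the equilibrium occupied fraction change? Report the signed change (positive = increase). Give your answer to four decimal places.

-0.0769

Observed p* = 58/140 = 0.41429.
Balance m(1−p*) = e·p* gives e = m(1−p*)/p* = 0.58×0.58571/0.41429 = 0.81999.
New p* = m/(m+e) = 0.41760/(0.41760+0.81999) = 0.33743.
Δp* = 0.33743 − 0.41429 = -0.07686.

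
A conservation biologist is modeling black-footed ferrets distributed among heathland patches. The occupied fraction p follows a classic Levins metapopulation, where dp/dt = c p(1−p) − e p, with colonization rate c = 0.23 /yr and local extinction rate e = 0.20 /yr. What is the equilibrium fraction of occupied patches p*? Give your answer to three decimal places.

Setting dp/dt = 0 and dividing through by p* gives c·(1−p*) = e.
So p* = 1 − e/c = 1 − 0.20/0.23 = 1 − 0.8696 = 0.1304.

0.130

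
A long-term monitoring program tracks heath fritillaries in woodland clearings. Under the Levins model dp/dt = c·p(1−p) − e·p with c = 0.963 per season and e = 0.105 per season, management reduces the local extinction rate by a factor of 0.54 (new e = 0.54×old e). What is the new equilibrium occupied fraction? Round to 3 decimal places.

Before: p* = 1 − 0.105/0.963 = 0.8910.
After the change, c = 0.963, e = 0.0567, so p* = 1 − 0.0567/0.963 = 0.9411.

0.941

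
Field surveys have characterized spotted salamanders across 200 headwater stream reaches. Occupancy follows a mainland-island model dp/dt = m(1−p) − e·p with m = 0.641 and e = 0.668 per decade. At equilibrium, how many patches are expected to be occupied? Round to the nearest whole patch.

98

p* = m/(m+e) = 0.641/1.3090 = 0.4897.
Expected occupied patches = N × p* = 200 × 0.4897 = 97.94 ≈ 98.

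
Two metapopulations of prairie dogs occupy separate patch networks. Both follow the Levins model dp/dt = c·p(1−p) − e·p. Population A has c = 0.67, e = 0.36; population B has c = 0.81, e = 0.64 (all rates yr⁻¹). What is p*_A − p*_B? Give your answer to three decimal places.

0.253

A: p*_A = 1 − 0.36/0.67 = 0.4627.
B: p*_B = 1 − 0.64/0.81 = 0.2099.
p*_A − p*_B = 0.4627 − 0.2099 = 0.2528.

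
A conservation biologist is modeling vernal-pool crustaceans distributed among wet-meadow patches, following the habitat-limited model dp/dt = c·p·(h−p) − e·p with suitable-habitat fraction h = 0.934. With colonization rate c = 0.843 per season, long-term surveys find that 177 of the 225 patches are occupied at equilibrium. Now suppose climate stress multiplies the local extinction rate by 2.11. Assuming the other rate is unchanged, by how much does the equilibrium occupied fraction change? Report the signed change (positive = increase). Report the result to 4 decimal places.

-0.1635

Observed p* = 177/225 = 0.78667.
Balance c(h−p*) = e gives e = 0.843×(0.934 − 0.78667) = 0.12420.
New p* = 0.934 − e/c = 0.934 − 0.26206/0.84300 = 0.62313.
Δp* = 0.62313 − 0.78667 = -0.16354.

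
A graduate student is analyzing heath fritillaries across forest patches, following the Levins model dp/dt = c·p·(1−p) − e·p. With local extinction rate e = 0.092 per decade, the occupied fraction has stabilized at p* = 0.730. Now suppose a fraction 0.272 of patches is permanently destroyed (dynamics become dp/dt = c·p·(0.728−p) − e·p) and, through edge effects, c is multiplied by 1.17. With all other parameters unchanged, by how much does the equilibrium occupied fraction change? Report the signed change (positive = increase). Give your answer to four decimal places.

-0.2328

Balance c(1−p*) = e gives c = e/(1 − 0.73000) = 0.092/0.27000 = 0.34074.
New p* = 0.728 − e/c = 0.728 − 0.09200/0.39867 = 0.49723.
Δp* = 0.49723 − 0.73000 = -0.23277.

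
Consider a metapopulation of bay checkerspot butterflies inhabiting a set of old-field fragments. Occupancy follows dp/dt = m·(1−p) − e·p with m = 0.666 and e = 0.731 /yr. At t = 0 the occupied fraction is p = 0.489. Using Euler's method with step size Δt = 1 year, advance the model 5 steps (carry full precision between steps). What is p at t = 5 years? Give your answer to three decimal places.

0.477

Update rule: p ← p + [m·(1−p) − e·p]·Δt with Δt = 1.
t = 1: p = 0.48900 + (-0.01713) = 0.47187
t = 2: p = 0.47187 + (+0.00680) = 0.47867
t = 3: p = 0.47867 + (-0.00270) = 0.47597
t = 4: p = 0.47597 + (+0.00107) = 0.47704
t = 5: p = 0.47704 + (-0.00043) = 0.47661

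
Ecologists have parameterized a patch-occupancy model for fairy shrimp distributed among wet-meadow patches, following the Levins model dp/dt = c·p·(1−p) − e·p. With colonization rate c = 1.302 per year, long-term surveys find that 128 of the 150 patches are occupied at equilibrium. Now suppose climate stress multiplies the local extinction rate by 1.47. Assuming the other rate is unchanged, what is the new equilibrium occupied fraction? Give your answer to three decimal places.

0.784

Observed p* = 128/150 = 0.85333.
Balance c(1−p*) = e gives e = 1.302×(1 − 0.85333) = 0.19096.
New p* = 1 − e/c = 1 − 0.28071/1.30200 = 0.78440.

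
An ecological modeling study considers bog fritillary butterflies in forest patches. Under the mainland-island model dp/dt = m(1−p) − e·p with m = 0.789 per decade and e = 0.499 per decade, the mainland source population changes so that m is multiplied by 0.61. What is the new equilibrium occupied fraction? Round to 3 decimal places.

0.491

Before: p* = 0.789/(0.789+0.499) = 0.6126.
After: m = 0.48129, e = 0.499; p* = 0.48129/0.9803 = 0.4910.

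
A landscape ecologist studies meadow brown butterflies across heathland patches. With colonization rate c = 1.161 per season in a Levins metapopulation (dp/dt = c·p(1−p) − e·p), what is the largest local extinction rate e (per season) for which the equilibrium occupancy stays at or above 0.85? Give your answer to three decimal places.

1 − e/c ≥ 0.85 ⇒ e ≤ c(1 − 0.85) = 1.161 × 0.1500.
e_max = 0.1742.

0.174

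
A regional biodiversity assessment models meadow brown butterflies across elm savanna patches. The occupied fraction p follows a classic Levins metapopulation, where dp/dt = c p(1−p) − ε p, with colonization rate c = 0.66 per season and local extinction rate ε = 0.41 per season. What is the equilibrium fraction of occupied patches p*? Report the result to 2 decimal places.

0.38

Setting dp/dt = 0 and dividing through by p* gives c·(1−p*) = ε.
So p* = 1 − ε/c = 1 − 0.41/0.66 = 1 − 0.6212 = 0.3788.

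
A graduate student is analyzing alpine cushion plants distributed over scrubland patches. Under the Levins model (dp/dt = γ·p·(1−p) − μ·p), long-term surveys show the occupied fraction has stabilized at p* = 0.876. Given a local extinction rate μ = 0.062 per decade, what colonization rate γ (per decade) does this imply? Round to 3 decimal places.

0.500

At equilibrium γ(1−p*) = μ, so γ = μ/(1−p*).
γ = 0.062/(1 − 0.876) = 0.062/0.1240 = 0.5000.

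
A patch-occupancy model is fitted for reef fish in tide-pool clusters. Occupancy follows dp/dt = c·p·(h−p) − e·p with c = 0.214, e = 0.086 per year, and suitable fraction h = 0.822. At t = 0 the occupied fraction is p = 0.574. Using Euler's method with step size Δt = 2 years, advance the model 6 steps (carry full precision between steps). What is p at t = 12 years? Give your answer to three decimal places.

0.455

Update rule: p ← p + [c·p·(h−p) − e·p]·Δt with Δt = 2.
p: 0.57400 → 0.53620  (Δp = -0.03780)
p: 0.53620 → 0.50956  (Δp = -0.02664)
p: 0.50956 → 0.49006  (Δp = -0.01950)
p: 0.49006 → 0.47539  (Δp = -0.01467)
p: 0.47539 → 0.46415  (Δp = -0.01124)
p: 0.46415 → 0.45540  (Δp = -0.00874)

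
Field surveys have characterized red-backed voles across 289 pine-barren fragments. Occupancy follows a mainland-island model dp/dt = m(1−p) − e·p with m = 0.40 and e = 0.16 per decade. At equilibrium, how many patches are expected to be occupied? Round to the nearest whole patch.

206

p* = m/(m+e) = 0.40/0.5600 = 0.7143.
Expected occupied patches = N × p* = 289 × 0.7143 = 206.43 ≈ 206.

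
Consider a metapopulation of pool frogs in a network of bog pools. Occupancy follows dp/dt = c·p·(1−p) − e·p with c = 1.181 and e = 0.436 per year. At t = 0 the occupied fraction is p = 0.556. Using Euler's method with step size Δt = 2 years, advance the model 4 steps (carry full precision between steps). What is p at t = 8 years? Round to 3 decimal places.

Update rule: p ← p + [c·p·(1−p) − e·p]·Δt with Δt = 2.
step 1: Δp = +0.09826, p = 0.65426
step 2: Δp = -0.03622, p = 0.61804
step 3: Δp = +0.01866, p = 0.63670
step 4: Δp = -0.00884, p = 0.62786

0.628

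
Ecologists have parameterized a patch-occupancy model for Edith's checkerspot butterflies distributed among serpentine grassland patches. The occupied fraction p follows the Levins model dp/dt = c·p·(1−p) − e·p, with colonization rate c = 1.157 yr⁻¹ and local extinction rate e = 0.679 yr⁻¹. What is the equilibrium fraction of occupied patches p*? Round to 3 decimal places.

At equilibrium, colonization balances extinction: c·p*·(1−p*) = e·p*.
So p* = 1 − e/c = 1 − 0.679/1.157 = 1 − 0.5869 = 0.4131.

0.413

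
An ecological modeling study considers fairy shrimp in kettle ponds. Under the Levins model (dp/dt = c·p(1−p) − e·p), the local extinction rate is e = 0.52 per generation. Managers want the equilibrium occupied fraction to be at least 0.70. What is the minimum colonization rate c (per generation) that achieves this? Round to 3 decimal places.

1.733

p* = 1 − e/c ≥ 0.70 requires e/c ≤ 0.3000, i.e. c ≥ e/0.3000.
c_min = 0.52/0.3000 = 1.7333.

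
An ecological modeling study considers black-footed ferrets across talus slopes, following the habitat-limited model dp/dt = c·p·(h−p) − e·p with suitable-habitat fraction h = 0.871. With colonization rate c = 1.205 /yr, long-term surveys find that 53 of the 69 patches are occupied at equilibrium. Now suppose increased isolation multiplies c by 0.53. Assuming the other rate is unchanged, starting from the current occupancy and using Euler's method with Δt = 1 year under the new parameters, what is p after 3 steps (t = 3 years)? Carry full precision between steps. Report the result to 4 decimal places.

0.6907

Observed p* = 53/69 = 0.76812.
Balance c(h−p*) = e gives e = 1.205×(0.871 − 0.76812) = 0.12398.
Starting from p₀ = 0.76812; update p ← p + (dp/dt)·Δt with the new parameters.
  1  |  dp/dt·Δt = -0.044757  |  p_1 = 0.723359
  2  |  dp/dt·Δt = -0.021472  |  p_2 = 0.701887
  3  |  dp/dt·Δt = -0.011210  |  p_3 = 0.690677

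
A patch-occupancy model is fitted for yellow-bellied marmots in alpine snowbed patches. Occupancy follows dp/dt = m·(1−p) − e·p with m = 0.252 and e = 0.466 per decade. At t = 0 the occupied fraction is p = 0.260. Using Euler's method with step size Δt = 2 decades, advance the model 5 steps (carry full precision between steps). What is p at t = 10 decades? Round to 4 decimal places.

0.3524

Update rule: p ← p + [m·(1−p) − e·p]·Δt with Δt = 2.
  1  |  dp/dt·Δt = +0.130640  |  p_1 = 0.390640
  2  |  dp/dt·Δt = -0.056959  |  p_2 = 0.333681
  3  |  dp/dt·Δt = +0.024834  |  p_3 = 0.358515
  4  |  dp/dt·Δt = -0.010828  |  p_4 = 0.347687
  5  |  dp/dt·Δt = +0.004721  |  p_5 = 0.352408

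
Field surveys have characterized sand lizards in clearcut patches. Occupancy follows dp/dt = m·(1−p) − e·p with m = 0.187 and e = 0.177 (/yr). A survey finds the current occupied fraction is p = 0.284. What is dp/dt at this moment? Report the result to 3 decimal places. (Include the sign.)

0.084

Colonization term: m·(1−p) = 0.187×0.7160 = 0.13389.
Extinction term: e·p = 0.05027.
dp/dt = 0.13389 − 0.05027 = 0.08362.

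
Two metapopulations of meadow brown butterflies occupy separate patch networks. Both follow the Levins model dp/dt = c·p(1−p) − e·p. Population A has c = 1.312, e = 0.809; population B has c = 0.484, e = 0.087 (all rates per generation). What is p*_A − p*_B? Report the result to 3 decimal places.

-0.437

A: p*_A = 1 − 0.809/1.312 = 0.3834.
B: p*_B = 1 − 0.087/0.484 = 0.8202.
p*_A − p*_B = 0.3834 − 0.8202 = -0.4369.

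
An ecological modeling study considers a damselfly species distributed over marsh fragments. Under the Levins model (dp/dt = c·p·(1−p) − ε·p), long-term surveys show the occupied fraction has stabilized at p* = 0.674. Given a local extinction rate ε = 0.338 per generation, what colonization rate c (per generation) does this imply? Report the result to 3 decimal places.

At equilibrium c(1−p*) = ε, so c = ε/(1−p*).
c = 0.338/(1 − 0.674) = 0.338/0.3260 = 1.0368.

1.037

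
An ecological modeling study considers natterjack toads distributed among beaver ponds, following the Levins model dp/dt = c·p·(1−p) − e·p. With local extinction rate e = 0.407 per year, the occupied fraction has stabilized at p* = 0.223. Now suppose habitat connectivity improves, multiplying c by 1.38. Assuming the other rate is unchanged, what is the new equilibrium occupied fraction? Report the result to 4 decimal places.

0.4370

Balance c(1−p*) = e gives c = e/(1 − 0.22300) = 0.407/0.77700 = 0.52381.
New p* = 1 − e/c = 1 − 0.40700/0.72286 = 0.43696.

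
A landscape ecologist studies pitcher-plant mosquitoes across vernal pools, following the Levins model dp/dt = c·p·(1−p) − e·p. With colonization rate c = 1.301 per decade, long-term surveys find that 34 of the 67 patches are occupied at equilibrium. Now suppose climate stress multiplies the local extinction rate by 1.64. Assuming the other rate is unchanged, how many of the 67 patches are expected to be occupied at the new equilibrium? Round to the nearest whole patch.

Observed p* = 34/67 = 0.50746.
Balance c(1−p*) = e gives e = 1.301×(1 − 0.50746) = 0.64079.
New p* = 1 − e/c = 1 − 1.05090/1.30100 = 0.19224.
Expected occupied = 67 × 0.19224 = 12.88 ≈ 13.

13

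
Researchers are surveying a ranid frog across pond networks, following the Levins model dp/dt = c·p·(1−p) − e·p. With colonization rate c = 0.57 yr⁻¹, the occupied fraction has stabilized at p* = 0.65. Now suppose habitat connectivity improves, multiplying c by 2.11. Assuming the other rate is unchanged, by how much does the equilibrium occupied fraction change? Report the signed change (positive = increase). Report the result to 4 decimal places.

0.1841

Balance c(1−p*) = e gives e = 0.57×(1 − 0.65000) = 0.19950.
New p* = 1 − e/c = 1 − 0.19950/1.20270 = 0.83412.
Δp* = 0.83412 − 0.65000 = +0.18412.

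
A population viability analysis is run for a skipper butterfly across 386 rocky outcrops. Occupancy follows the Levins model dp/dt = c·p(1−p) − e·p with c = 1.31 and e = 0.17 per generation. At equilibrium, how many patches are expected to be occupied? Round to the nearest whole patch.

p* = 1 − e/c = 1 − 0.17/1.31 = 0.8702.
Expected occupied patches = N × p* = 386 × 0.8702 = 335.91 ≈ 336.

336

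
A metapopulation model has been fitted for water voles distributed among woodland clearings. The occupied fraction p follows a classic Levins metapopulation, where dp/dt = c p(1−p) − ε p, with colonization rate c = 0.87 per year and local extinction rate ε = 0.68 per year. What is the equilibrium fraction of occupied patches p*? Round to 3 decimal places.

0.218

Setting dp/dt = 0 and dividing through by p* gives c·(1−p*) = ε.
So p* = 1 − ε/c = 1 − 0.68/0.87 = 1 − 0.7816 = 0.2184.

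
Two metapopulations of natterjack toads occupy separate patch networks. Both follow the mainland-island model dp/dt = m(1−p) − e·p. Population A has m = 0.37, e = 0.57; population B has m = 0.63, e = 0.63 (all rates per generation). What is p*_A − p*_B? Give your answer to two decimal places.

A: p*_A = m/(m+e) = 0.37/0.9400 = 0.3936.
B: p*_B = 0.63/1.2600 = 0.5000.
p*_A − p*_B = 0.3936 − 0.5000 = -0.1064.

-0.11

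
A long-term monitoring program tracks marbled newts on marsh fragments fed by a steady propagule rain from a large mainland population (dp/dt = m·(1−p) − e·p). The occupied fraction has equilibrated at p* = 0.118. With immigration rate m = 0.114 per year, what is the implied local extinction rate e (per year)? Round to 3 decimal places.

0.852

At equilibrium m(1−p*) = e·p*, so e = m(1−p*)/p*.
e = 0.114 × 0.8820 / 0.118 = 0.8521.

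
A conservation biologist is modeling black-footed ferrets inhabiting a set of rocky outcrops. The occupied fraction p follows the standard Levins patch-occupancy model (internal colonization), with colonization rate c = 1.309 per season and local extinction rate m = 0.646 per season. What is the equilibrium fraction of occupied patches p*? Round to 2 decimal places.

Setting dp/dt = 0 and dividing through by p* gives c·(1−p*) = m.
So p* = 1 − m/c = 1 − 0.646/1.309 = 1 − 0.4935 = 0.5065.

0.51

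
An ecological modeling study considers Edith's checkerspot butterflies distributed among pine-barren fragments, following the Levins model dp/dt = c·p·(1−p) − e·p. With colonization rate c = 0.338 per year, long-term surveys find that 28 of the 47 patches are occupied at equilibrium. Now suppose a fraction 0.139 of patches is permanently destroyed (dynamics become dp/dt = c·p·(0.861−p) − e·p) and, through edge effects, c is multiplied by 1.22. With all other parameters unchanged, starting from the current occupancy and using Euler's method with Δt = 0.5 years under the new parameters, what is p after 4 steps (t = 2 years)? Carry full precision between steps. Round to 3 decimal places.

0.569

Observed p* = 28/47 = 0.59574.
Balance c(1−p*) = e gives e = 0.338×(1 − 0.59574) = 0.13664.
Starting from p₀ = 0.59574; update p ← p + (dp/dt)·Δt with the new parameters.
t = 0.5: p = 0.59574 + (-0.00812) = 0.58763
t = 1: p = 0.58763 + (-0.00702) = 0.58060
t = 1.5: p = 0.58060 + (-0.00610) = 0.57450
t = 2: p = 0.57450 + (-0.00531) = 0.56919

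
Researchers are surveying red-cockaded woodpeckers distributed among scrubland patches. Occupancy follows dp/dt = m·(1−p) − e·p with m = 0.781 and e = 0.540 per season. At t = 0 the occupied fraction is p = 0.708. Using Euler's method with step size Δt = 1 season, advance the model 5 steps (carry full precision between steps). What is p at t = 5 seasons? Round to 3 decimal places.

0.591

Update rule: p ← p + [m·(1−p) − e·p]·Δt with Δt = 1.
step 1: Δp = -0.15427, p = 0.55373
step 2: Δp = +0.04952, p = 0.60325
step 3: Δp = -0.01590, p = 0.58736
step 4: Δp = +0.00510, p = 0.59246
step 5: Δp = -0.00164, p = 0.59082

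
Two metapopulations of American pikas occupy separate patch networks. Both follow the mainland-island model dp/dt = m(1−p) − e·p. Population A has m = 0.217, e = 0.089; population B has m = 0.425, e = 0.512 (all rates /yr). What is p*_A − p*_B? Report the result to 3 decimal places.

0.256

A: p*_A = m/(m+e) = 0.217/0.3060 = 0.7092.
B: p*_B = 0.425/0.9370 = 0.4536.
p*_A − p*_B = 0.7092 − 0.4536 = 0.2556.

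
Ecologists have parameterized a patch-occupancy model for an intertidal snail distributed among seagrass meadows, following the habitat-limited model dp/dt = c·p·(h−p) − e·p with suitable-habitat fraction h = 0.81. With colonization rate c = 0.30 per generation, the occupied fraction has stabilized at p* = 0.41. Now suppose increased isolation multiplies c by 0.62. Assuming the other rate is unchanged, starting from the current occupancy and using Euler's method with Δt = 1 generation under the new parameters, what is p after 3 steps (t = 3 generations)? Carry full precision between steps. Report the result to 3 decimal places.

Balance c(h−p*) = e gives e = 0.30×(0.81 − 0.41000) = 0.12000.
Starting from p₀ = 0.41000; update p ← p + (dp/dt)·Δt with the new parameters.
  1  |  dp/dt·Δt = -0.018696  |  p_1 = 0.391304
  2  |  dp/dt·Δt = -0.016483  |  p_2 = 0.374821
  3  |  dp/dt·Δt = -0.014639  |  p_3 = 0.360182

0.360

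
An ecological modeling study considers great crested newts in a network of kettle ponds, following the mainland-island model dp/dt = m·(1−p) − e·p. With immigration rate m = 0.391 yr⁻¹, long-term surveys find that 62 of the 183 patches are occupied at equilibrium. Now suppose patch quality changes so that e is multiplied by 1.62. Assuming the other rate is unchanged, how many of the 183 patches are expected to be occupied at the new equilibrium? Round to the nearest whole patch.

Observed p* = 62/183 = 0.33880.
Balance m(1−p*) = e·p* gives e = m(1−p*)/p* = 0.391×0.66120/0.33880 = 0.76307.
New p* = m/(m+e) = 0.39100/(0.39100+1.23617) = 0.24029.
Expected occupied = 183 × 0.24029 = 43.97 ≈ 44.

44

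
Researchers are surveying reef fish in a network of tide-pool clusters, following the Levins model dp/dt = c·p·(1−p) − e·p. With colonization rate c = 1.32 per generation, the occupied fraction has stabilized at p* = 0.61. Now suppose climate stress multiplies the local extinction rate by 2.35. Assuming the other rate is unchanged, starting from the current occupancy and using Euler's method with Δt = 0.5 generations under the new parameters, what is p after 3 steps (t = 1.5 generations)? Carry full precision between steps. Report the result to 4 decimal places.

Balance c(1−p*) = e gives e = 1.32×(1 − 0.61000) = 0.51480.
Starting from p₀ = 0.61000; update p ← p + (dp/dt)·Δt with the new parameters.
p: 0.61000 → 0.39803  (Δp = -0.21197)
p: 0.39803 → 0.31540  (Δp = -0.08263)
p: 0.31540 → 0.26713  (Δp = -0.04827)

0.2671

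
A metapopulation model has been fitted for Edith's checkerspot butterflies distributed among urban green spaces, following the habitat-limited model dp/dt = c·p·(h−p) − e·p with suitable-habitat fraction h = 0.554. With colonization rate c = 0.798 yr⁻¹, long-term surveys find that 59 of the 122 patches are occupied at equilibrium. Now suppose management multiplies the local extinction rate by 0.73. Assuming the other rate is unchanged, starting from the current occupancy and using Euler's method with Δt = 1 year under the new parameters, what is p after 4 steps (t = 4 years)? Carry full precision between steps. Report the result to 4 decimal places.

Observed p* = 59/122 = 0.48361.
Balance c(h−p*) = e gives e = 0.798×(0.554 − 0.48361) = 0.05617.
Starting from p₀ = 0.48361; update p ← p + (dp/dt)·Δt with the new parameters.
t = 1: p = 0.48361 + (+0.00733) = 0.49094
t = 2: p = 0.49094 + (+0.00457) = 0.49551
t = 3: p = 0.49551 + (+0.00281) = 0.49832
t = 4: p = 0.49832 + (+0.00171) = 0.50003

0.5000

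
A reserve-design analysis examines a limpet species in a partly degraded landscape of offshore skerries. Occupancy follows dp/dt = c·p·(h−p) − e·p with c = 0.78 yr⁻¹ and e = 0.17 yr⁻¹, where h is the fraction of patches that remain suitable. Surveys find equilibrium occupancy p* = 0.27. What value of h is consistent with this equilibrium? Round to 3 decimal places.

0.488

At equilibrium c(h−p*) = e, so h = p* + e/c.
h = 0.27 + 0.17/0.78 = 0.27 + 0.2179 = 0.4879.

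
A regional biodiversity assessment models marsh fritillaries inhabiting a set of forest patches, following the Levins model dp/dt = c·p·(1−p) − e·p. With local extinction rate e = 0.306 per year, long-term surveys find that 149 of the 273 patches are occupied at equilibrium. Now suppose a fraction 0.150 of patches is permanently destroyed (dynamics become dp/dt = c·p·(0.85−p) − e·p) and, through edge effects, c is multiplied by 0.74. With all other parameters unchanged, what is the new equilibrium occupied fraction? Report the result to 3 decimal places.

0.236

Observed p* = 149/273 = 0.54579.
Balance c(1−p*) = e gives c = e/(1 − 0.54579) = 0.306/0.45421 = 0.67370.
New p* = 0.85 − e/c = 0.85 − 0.30600/0.49854 = 0.23621.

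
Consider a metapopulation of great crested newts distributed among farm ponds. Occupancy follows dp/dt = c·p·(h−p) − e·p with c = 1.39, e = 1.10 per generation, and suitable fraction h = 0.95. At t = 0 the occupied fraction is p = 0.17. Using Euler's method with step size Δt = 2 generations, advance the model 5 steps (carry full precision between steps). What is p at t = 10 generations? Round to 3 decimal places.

0.159

Update rule: p ← p + [c·p·(h−p) − e·p]·Δt with Δt = 2.
step 1: Δp = -0.00537, p = 0.16463
step 2: Δp = -0.00274, p = 0.16188
step 3: Δp = -0.00146, p = 0.16042
step 4: Δp = -0.00080, p = 0.15962
step 5: Δp = -0.00044, p = 0.15918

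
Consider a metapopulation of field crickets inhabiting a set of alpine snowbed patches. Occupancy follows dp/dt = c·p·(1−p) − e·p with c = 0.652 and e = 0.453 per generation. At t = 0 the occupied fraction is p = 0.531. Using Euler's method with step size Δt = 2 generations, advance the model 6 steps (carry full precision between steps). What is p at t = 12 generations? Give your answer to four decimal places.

Update rule: p ← p + [c·p·(1−p) − e·p]·Δt with Δt = 2.
step 1: Δp = -0.15634, p = 0.37466
step 2: Δp = -0.03393, p = 0.34073
step 3: Δp = -0.01578, p = 0.32495
step 4: Δp = -0.00836, p = 0.31659
step 5: Δp = -0.00470, p = 0.31189
step 6: Δp = -0.00272, p = 0.30918

0.3092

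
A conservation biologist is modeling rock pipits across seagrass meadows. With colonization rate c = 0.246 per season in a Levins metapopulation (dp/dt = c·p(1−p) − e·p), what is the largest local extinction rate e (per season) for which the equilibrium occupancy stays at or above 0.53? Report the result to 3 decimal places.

1 − e/c ≥ 0.53 ⇒ e ≤ c(1 − 0.53) = 0.246 × 0.4700.
e_max = 0.1156.

0.116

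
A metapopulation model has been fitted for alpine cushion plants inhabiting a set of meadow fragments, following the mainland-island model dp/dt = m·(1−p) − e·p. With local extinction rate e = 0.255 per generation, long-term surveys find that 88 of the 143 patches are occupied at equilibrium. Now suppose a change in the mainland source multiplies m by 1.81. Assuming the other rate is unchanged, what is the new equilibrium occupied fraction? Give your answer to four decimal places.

0.7433

Observed p* = 88/143 = 0.61538.
Balance m(1−p*) = e·p* gives m = e·p*/(1−p*) = 0.255×0.61538/0.38462 = 0.40799.
New p* = m/(m+e) = 0.73846/(0.73846+0.25500) = 0.74332.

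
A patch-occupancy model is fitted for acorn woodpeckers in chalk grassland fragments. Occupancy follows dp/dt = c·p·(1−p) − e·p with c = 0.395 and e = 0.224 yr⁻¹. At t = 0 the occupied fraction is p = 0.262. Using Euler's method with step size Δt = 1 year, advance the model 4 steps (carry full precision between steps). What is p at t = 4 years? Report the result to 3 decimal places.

0.327

Update rule: p ← p + [c·p·(1−p) − e·p]·Δt with Δt = 1.
p: 0.26200 → 0.27969  (Δp = +0.01769)
p: 0.27969 → 0.29662  (Δp = +0.01693)
p: 0.29662 → 0.31258  (Δp = +0.01597)
p: 0.31258 → 0.32744  (Δp = +0.01486)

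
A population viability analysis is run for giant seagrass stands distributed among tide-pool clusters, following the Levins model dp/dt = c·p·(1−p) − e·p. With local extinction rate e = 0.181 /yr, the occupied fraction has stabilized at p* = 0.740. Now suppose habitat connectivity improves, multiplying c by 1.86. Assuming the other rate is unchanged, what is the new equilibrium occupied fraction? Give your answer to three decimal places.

Balance c(1−p*) = e gives c = e/(1 − 0.74000) = 0.181/0.26000 = 0.69615.
New p* = 1 − e/c = 1 − 0.18100/1.29484 = 0.86021.

0.860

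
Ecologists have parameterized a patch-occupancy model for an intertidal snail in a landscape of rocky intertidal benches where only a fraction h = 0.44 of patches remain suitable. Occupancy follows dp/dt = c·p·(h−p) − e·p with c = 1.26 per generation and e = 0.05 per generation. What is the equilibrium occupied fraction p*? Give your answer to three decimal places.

Setting dp/dt = 0 and dividing by p* gives c·(h−p*) = e.
So p* = h − e/c = 0.44 − 0.05/1.26 = 0.44 − 0.0397 = 0.4003.

0.400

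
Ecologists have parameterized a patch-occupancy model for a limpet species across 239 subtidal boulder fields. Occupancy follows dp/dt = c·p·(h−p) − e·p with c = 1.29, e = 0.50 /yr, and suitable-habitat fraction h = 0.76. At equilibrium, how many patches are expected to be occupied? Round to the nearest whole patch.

p* = h − e/c = 0.76 − 0.3876 = 0.3724.
Expected occupied patches = N × p* = 239 × 0.3724 = 89.00 ≈ 89.

89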